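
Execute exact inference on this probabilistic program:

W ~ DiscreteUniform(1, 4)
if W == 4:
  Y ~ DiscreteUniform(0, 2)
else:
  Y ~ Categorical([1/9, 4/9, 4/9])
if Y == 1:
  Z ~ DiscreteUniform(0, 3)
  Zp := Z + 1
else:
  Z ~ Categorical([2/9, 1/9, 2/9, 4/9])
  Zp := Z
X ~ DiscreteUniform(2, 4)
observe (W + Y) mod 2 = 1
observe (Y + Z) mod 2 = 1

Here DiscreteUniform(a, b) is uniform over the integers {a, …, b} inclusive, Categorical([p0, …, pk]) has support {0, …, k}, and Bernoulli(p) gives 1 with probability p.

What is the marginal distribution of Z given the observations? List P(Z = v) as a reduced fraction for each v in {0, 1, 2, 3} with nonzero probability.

Enumerate traces; 36 have nonzero weight after conditioning:
  (W=1, Y=0, Z=1, X=2) weight 1/972
  (W=1, Y=0, Z=1, X=3) weight 1/972
  (W=1, Y=0, Z=1, X=4) weight 1/972
  (W=1, Y=0, Z=3, X=2) weight 1/243
  (W=1, Y=0, Z=3, X=3) weight 1/243
  (W=1, Y=0, Z=3, X=4) weight 1/243
  (W=1, Y=2, Z=1, X=2) weight 1/243
  (W=1, Y=2, Z=1, X=3) weight 1/243
  (W=2, Y=1, Z=0, X=2) weight 1/108
  (W=2, Y=1, Z=2, X=2) weight 1/108
  … 26 more
Group by Z:
  weight(Z=0) = 7/144
  weight(Z=1) = 5/162
  weight(Z=2) = 7/144
  weight(Z=3) = 10/81
Total weight = 7/144 + 5/162 + 7/144 + 10/81 = 163/648
P(Z=0 | obs) = 7/144 / 163/648 = 63/326
P(Z=1 | obs) = 5/162 / 163/648 = 20/163
P(Z=2 | obs) = 7/144 / 163/648 = 63/326
P(Z=3 | obs) = 10/81 / 163/648 = 80/163

P(Z=0) = 63/326, P(Z=1) = 20/163, P(Z=2) = 63/326, P(Z=3) = 80/163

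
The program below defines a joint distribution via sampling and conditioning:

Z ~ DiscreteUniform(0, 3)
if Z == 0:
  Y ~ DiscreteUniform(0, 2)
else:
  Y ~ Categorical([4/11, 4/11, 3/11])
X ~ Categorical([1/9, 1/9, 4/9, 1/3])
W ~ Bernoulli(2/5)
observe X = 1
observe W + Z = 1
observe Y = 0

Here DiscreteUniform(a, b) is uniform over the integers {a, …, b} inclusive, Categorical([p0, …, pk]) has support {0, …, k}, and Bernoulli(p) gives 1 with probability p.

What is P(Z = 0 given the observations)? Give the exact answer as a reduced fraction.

Enumerate traces; 2 have nonzero weight after conditioning:
  (Z=0, Y=0, X=1, W=1) weight 1/270
  (Z=1, Y=0, X=1, W=0) weight 1/165
Group by Z:
  weight(Z=0) = 1/270
  weight(Z=1) = 1/165
Total weight = 1/270 + 1/165 = 29/2970
P(Z=0 | obs) = 1/270 / 29/2970 = 11/29
P(Z=1 | obs) = 1/165 / 29/2970 = 18/29

P(Z = 0 | obs) = 11/29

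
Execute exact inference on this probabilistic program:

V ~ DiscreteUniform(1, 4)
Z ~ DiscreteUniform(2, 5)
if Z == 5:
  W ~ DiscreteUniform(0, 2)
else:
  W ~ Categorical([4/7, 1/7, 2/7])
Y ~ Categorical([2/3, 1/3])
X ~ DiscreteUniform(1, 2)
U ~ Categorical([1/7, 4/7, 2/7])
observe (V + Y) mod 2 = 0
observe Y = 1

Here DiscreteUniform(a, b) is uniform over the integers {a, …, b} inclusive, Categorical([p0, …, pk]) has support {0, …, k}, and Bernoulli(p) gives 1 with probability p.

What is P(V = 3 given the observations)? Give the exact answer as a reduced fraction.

Enumerate traces; 144 have nonzero weight after conditioning:
  (V=1, Z=2, W=0, Y=1, X=1, U=0) weight 1/1176
  (V=1, Z=2, W=0, Y=1, X=1, U=1) weight 1/294
  (V=1, Z=2, W=0, Y=1, X=1, U=2) weight 1/588
  (V=1, Z=2, W=0, Y=1, X=2, U=0) weight 1/1176
  (V=1, Z=2, W=0, Y=1, X=2, U=1) weight 1/294
  (V=1, Z=2, W=0, Y=1, X=2, U=2) weight 1/588
  (V=1, Z=2, W=1, Y=1, X=1, U=0) weight 1/4704
  (V=1, Z=2, W=1, Y=1, X=1, U=1) weight 1/1176
  (V=3, Z=2, W=0, Y=1, X=1, U=0) weight 1/1176
  … 135 more
Group by V:
  weight(V=1) = 1/12
  weight(V=3) = 1/12
Total weight = 1/12 + 1/12 = 1/6
P(V=1 | obs) = 1/12 / 1/6 = 1/2
P(V=3 | obs) = 1/12 / 1/6 = 1/2

P(V = 3 | obs) = 1/2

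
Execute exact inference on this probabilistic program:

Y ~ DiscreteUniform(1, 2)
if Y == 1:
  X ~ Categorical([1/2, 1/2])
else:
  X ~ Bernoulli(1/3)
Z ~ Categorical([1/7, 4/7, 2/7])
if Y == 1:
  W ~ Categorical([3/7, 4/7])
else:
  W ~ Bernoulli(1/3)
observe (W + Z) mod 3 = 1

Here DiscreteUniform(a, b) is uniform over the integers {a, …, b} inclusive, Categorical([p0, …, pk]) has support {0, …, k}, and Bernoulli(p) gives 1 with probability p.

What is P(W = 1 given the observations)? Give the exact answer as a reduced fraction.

Enumerate traces; 8 have nonzero weight after conditioning:
  (Y=1, X=0, Z=0, W=1) weight 1/49
  (Y=1, X=0, Z=1, W=0) weight 3/49
  (Y=1, X=1, Z=0, W=1) weight 1/49
  (Y=1, X=1, Z=1, W=0) weight 3/49
  (Y=2, X=0, Z=0, W=1) weight 1/63
  (Y=2, X=0, Z=1, W=0) weight 8/63
  (Y=2, X=1, Z=0, W=1) weight 1/126
  (Y=2, X=1, Z=1, W=0) weight 4/63
Group by W:
  weight(W=0) = 46/147
  weight(W=1) = 19/294
Total weight = 46/147 + 19/294 = 37/98
P(W=0 | obs) = 46/147 / 37/98 = 92/111
P(W=1 | obs) = 19/294 / 37/98 = 19/111

P(W = 1 | obs) = 19/111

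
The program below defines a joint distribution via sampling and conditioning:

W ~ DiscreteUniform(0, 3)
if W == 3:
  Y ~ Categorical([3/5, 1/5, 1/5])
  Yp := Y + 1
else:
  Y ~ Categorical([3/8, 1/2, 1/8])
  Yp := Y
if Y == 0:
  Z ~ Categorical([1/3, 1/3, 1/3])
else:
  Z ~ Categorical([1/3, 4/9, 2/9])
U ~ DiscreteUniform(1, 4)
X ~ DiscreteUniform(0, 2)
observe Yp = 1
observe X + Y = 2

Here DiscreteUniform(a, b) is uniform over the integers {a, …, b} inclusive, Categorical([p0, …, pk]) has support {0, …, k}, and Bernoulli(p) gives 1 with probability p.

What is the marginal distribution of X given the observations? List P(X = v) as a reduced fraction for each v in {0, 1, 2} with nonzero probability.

Enumerate traces; 48 have nonzero weight after conditioning:
  (W=0, Y=1, Z=0, U=1, X=1) weight 1/288
  (W=0, Y=1, Z=0, U=2, X=1) weight 1/288
  (W=0, Y=1, Z=0, U=3, X=1) weight 1/288
  (W=0, Y=1, Z=0, U=4, X=1) weight 1/288
  (W=0, Y=1, Z=1, U=1, X=1) weight 1/216
  (W=0, Y=1, Z=1, U=2, X=1) weight 1/216
  (W=0, Y=1, Z=1, U=3, X=1) weight 1/216
  (W=0, Y=1, Z=1, U=4, X=1) weight 1/216
  (W=3, Y=0, Z=0, U=1, X=2) weight 1/240
  … 39 more
Group by X:
  weight(X=1) = 1/8
  weight(X=2) = 1/20
Total weight = 1/8 + 1/20 = 7/40
P(X=1 | obs) = 1/8 / 7/40 = 5/7
P(X=2 | obs) = 1/20 / 7/40 = 2/7

P(X=1) = 5/7, P(X=2) = 2/7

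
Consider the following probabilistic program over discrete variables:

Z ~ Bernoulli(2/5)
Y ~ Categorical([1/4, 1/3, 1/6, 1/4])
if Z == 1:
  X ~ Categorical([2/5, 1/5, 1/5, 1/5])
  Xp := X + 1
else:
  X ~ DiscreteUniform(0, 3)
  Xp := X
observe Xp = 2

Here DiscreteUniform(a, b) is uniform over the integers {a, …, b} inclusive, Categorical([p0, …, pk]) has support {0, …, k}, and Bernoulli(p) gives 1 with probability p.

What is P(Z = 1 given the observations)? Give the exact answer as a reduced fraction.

P(Z = 1 | obs) = 8/23

Enumerate traces; 8 have nonzero weight after conditioning:
  (Z=0, Y=0, X=2) weight 3/80
  (Z=0, Y=1, X=2) weight 1/20
  (Z=0, Y=2, X=2) weight 1/40
  (Z=0, Y=3, X=2) weight 3/80
  (Z=1, Y=0, X=1) weight 1/50
  (Z=1, Y=1, X=1) weight 2/75
  (Z=1, Y=2, X=1) weight 1/75
  (Z=1, Y=3, X=1) weight 1/50
Group by Z:
  weight(Z=0) = 3/20
  weight(Z=1) = 2/25
Total weight = 3/20 + 2/25 = 23/100
P(Z=0 | obs) = 3/20 / 23/100 = 15/23
P(Z=1 | obs) = 2/25 / 23/100 = 8/23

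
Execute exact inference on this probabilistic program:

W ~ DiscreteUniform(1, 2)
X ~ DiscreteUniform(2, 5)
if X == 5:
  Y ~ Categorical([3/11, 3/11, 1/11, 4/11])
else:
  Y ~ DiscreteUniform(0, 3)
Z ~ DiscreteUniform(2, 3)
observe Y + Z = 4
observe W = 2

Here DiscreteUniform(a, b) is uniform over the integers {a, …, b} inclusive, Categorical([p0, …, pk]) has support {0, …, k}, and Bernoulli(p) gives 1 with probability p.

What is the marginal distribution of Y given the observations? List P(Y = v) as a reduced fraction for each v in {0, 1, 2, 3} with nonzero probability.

Enumerate traces; 8 have nonzero weight after conditioning:
  (W=2, X=2, Y=1, Z=3) weight 1/64
  (W=2, X=2, Y=2, Z=2) weight 1/64
  (W=2, X=3, Y=1, Z=3) weight 1/64
  (W=2, X=3, Y=2, Z=2) weight 1/64
  (W=2, X=4, Y=1, Z=3) weight 1/64
  (W=2, X=4, Y=2, Z=2) weight 1/64
  (W=2, X=5, Y=1, Z=3) weight 3/176
  (W=2, X=5, Y=2, Z=2) weight 1/176
Group by Y:
  weight(Y=1) = 45/704
  weight(Y=2) = 37/704
Total weight = 45/704 + 37/704 = 41/352
P(Y=1 | obs) = 45/704 / 41/352 = 45/82
P(Y=2 | obs) = 37/704 / 41/352 = 37/82

P(Y=1) = 45/82, P(Y=2) = 37/82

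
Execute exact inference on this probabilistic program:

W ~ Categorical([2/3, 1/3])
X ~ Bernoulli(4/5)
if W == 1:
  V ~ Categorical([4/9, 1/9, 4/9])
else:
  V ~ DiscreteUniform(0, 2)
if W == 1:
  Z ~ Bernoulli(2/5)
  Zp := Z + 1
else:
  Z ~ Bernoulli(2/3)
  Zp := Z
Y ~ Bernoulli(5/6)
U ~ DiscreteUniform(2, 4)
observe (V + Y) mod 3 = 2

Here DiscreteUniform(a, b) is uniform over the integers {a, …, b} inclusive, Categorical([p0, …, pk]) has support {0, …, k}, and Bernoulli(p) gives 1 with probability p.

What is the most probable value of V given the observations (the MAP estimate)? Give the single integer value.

Enumerate traces; 48 have nonzero weight after conditioning:
  (W=0, X=0, V=1, Z=0, Y=1, U=2) weight 1/243
  (W=0, X=0, V=1, Z=0, Y=1, U=3) weight 1/243
  (W=0, X=0, V=1, Z=0, Y=1, U=4) weight 1/243
  (W=0, X=0, V=1, Z=1, Y=1, U=2) weight 2/243
  (W=0, X=0, V=1, Z=1, Y=1, U=3) weight 2/243
  (W=0, X=0, V=1, Z=1, Y=1, U=4) weight 2/243
  (W=0, X=0, V=2, Z=0, Y=0, U=2) weight 1/1215
  (W=0, X=0, V=2, Z=0, Y=0, U=3) weight 1/1215
  … 40 more
Group by V:
  weight(V=1) = 35/162
  weight(V=2) = 5/81
Total weight = 35/162 + 5/81 = 5/18
P(V=1 | obs) = 35/162 / 5/18 = 7/9
P(V=2 | obs) = 5/81 / 5/18 = 2/9
argmax = 1

argmax_v P(V = v | obs) = 1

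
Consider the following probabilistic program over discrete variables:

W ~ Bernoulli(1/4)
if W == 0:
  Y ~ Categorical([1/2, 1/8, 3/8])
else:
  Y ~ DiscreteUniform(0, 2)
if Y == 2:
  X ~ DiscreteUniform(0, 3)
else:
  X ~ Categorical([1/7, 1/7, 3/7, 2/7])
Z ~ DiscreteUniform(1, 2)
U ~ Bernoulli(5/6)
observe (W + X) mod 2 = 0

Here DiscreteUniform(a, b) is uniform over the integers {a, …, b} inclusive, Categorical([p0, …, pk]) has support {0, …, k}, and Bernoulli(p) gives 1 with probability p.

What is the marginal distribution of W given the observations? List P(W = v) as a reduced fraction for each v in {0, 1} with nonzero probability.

Enumerate traces; 48 have nonzero weight after conditioning:
  (W=0, Y=0, X=0, Z=1, U=0) weight 1/224
  (W=0, Y=0, X=0, Z=1, U=1) weight 5/224
  (W=0, Y=0, X=0, Z=2, U=0) weight 1/224
  (W=0, Y=0, X=0, Z=2, U=1) weight 5/224
  (W=0, Y=0, X=2, Z=1, U=0) weight 3/224
  (W=0, Y=0, X=2, Z=1, U=1) weight 15/224
  (W=0, Y=0, X=2, Z=2, U=0) weight 3/224
  (W=0, Y=0, X=2, Z=2, U=1) weight 15/224
  (W=1, Y=0, X=1, Z=1, U=0) weight 1/1008
  … 39 more
Group by W:
  weight(W=0) = 183/448
  weight(W=1) = 19/168
Total weight = 183/448 + 19/168 = 701/1344
P(W=0 | obs) = 183/448 / 701/1344 = 549/701
P(W=1 | obs) = 19/168 / 701/1344 = 152/701

P(W=0) = 549/701, P(W=1) = 152/701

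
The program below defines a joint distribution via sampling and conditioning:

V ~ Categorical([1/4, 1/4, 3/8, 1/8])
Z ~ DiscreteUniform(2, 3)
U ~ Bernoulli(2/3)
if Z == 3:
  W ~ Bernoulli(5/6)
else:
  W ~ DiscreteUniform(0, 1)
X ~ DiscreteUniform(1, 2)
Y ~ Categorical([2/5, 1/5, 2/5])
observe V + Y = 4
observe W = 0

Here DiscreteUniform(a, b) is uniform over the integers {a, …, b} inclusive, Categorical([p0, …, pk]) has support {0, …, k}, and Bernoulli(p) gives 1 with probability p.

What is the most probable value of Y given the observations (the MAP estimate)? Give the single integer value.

argmax_v P(Y = v | obs) = 2

Enumerate traces; 16 have nonzero weight after conditioning:
  (V=2, Z=2, U=0, W=0, X=1, Y=2) weight 1/160
  (V=2, Z=2, U=0, W=0, X=2, Y=2) weight 1/160
  (V=2, Z=2, U=1, W=0, X=1, Y=2) weight 1/80
  (V=2, Z=2, U=1, W=0, X=2, Y=2) weight 1/80
  (V=2, Z=3, U=0, W=0, X=1, Y=2) weight 1/480
  (V=2, Z=3, U=0, W=0, X=2, Y=2) weight 1/480
  (V=2, Z=3, U=1, W=0, X=1, Y=2) weight 1/240
  (V=2, Z=3, U=1, W=0, X=2, Y=2) weight 1/240
  (V=3, Z=2, U=0, W=0, X=1, Y=1) weight 1/960
  … 7 more
Group by Y:
  weight(Y=1) = 1/120
  weight(Y=2) = 1/20
Total weight = 1/120 + 1/20 = 7/120
P(Y=1 | obs) = 1/120 / 7/120 = 1/7
P(Y=2 | obs) = 1/20 / 7/120 = 6/7
argmax = 2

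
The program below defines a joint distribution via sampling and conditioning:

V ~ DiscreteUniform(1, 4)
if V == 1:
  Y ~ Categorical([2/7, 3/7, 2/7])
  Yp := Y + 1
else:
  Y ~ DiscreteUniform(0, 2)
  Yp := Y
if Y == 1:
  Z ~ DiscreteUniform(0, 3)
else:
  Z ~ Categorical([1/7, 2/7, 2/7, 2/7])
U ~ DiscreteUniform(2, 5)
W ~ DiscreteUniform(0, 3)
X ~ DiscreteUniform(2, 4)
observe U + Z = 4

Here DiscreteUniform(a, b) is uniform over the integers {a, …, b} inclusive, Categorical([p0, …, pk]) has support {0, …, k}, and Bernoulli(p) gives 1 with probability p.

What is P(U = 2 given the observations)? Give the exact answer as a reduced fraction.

P(U = 2 | obs) = 107/285

Enumerate traces; 432 have nonzero weight after conditioning:
  (V=1, Y=0, Z=0, U=4, W=0, X=2) weight 1/4704
  (V=1, Y=0, Z=0, U=4, W=0, X=3) weight 1/4704
  (V=1, Y=0, Z=0, U=4, W=0, X=4) weight 1/4704
  (V=1, Y=0, Z=0, U=4, W=1, X=2) weight 1/4704
  (V=1, Y=0, Z=0, U=4, W=1, X=3) weight 1/4704
  (V=1, Y=0, Z=0, U=4, W=1, X=4) weight 1/4704
  (V=1, Y=0, Z=0, U=4, W=2, X=2) weight 1/4704
  (V=1, Y=0, Z=0, U=4, W=2, X=3) weight 1/4704
  (V=1, Y=0, Z=1, U=3, W=0, X=2) weight 1/2352
  (V=1, Y=0, Z=2, U=2, W=0, X=2) weight 1/2352
  … 422 more
Group by U:
  weight(U=2) = 107/1568
  weight(U=3) = 107/1568
  weight(U=4) = 71/1568
Total weight = 107/1568 + 107/1568 + 71/1568 = 285/1568
P(U=2 | obs) = 107/1568 / 285/1568 = 107/285
P(U=3 | obs) = 107/1568 / 285/1568 = 107/285
P(U=4 | obs) = 71/1568 / 285/1568 = 71/285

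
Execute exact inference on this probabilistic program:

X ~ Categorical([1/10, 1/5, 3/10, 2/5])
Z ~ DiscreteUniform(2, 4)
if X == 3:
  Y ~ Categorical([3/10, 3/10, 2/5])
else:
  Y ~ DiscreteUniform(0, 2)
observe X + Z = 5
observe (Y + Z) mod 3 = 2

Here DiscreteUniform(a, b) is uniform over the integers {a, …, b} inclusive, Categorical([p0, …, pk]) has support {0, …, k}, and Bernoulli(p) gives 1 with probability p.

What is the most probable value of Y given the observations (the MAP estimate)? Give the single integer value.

Enumerate traces; 3 have nonzero weight after conditioning:
  (X=1, Z=4, Y=1) weight 1/45
  (X=2, Z=3, Y=2) weight 1/30
  (X=3, Z=2, Y=0) weight 1/25
Group by Y:
  weight(Y=0) = 1/25
  weight(Y=1) = 1/45
  weight(Y=2) = 1/30
Total weight = 1/25 + 1/45 + 1/30 = 43/450
P(Y=0 | obs) = 1/25 / 43/450 = 18/43
P(Y=1 | obs) = 1/45 / 43/450 = 10/43
P(Y=2 | obs) = 1/30 / 43/450 = 15/43
argmax = 0

argmax_v P(Y = v | obs) = 0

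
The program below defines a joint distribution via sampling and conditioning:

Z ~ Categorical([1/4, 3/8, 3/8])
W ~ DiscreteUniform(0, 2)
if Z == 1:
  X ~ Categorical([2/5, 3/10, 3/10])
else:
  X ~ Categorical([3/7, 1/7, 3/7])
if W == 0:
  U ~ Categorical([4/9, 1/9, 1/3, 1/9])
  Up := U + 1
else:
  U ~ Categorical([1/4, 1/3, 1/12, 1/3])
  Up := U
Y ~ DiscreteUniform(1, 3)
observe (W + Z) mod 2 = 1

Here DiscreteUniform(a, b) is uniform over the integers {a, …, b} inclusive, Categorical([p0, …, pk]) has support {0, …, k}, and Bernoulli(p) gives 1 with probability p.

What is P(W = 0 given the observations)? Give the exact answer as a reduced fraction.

P(W = 0 | obs) = 3/11

Enumerate traces; 144 have nonzero weight after conditioning:
  (Z=0, W=1, X=0, U=0, Y=1) weight 1/336
  (Z=0, W=1, X=0, U=0, Y=2) weight 1/336
  (Z=0, W=1, X=0, U=0, Y=3) weight 1/336
  (Z=0, W=1, X=0, U=1, Y=1) weight 1/252
  (Z=0, W=1, X=0, U=1, Y=2) weight 1/252
  (Z=0, W=1, X=0, U=1, Y=3) weight 1/252
  (Z=0, W=1, X=0, U=2, Y=1) weight 1/1008
  (Z=0, W=1, X=0, U=2, Y=2) weight 1/1008
  (Z=1, W=0, X=0, U=0, Y=1) weight 1/135
  (Z=1, W=2, X=0, U=0, Y=1) weight 1/240
  … 134 more
Group by W:
  weight(W=0) = 1/8
  weight(W=1) = 5/24
  weight(W=2) = 1/8
Total weight = 1/8 + 5/24 + 1/8 = 11/24
P(W=0 | obs) = 1/8 / 11/24 = 3/11
P(W=1 | obs) = 5/24 / 11/24 = 5/11
P(W=2 | obs) = 1/8 / 11/24 = 3/11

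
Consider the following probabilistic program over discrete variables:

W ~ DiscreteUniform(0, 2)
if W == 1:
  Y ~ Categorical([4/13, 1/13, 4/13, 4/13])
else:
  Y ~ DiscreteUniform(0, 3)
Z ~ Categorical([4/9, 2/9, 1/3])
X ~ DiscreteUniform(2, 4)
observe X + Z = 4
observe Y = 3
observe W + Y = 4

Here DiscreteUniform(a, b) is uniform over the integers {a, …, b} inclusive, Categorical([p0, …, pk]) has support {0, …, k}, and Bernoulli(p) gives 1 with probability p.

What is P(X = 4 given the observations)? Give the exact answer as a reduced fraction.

Enumerate traces; 3 have nonzero weight after conditioning:
  (W=1, Y=3, Z=0, X=4) weight 16/1053
  (W=1, Y=3, Z=1, X=3) weight 8/1053
  (W=1, Y=3, Z=2, X=2) weight 4/351
Group by X:
  weight(X=2) = 4/351
  weight(X=3) = 8/1053
  weight(X=4) = 16/1053
Total weight = 4/351 + 8/1053 + 16/1053 = 4/117
P(X=2 | obs) = 4/351 / 4/117 = 1/3
P(X=3 | obs) = 8/1053 / 4/117 = 2/9
P(X=4 | obs) = 16/1053 / 4/117 = 4/9

P(X = 4 | obs) = 4/9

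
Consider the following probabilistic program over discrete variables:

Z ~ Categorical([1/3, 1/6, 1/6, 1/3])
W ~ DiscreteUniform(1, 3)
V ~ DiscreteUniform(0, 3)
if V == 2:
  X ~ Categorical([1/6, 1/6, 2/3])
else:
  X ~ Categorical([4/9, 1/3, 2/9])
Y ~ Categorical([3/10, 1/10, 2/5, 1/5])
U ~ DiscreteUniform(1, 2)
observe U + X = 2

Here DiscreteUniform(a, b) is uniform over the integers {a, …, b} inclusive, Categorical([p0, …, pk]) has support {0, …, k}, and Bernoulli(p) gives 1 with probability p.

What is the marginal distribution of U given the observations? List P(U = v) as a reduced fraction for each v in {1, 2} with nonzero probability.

P(U=1) = 7/16, P(U=2) = 9/16

Enumerate traces; 384 have nonzero weight after conditioning:
  (Z=0, W=1, V=0, X=0, Y=0, U=2) weight 1/540
  (Z=0, W=1, V=0, X=0, Y=1, U=2) weight 1/1620
  (Z=0, W=1, V=0, X=0, Y=2, U=2) weight 1/405
  (Z=0, W=1, V=0, X=0, Y=3, U=2) weight 1/810
  (Z=0, W=1, V=0, X=1, Y=0, U=1) weight 1/720
  (Z=0, W=1, V=0, X=1, Y=1, U=1) weight 1/2160
  (Z=0, W=1, V=0, X=1, Y=2, U=1) weight 1/540
  (Z=0, W=1, V=0, X=1, Y=3, U=1) weight 1/1080
  … 376 more
Group by U:
  weight(U=1) = 7/48
  weight(U=2) = 3/16
Total weight = 7/48 + 3/16 = 1/3
P(U=1 | obs) = 7/48 / 1/3 = 7/16
P(U=2 | obs) = 3/16 / 1/3 = 9/16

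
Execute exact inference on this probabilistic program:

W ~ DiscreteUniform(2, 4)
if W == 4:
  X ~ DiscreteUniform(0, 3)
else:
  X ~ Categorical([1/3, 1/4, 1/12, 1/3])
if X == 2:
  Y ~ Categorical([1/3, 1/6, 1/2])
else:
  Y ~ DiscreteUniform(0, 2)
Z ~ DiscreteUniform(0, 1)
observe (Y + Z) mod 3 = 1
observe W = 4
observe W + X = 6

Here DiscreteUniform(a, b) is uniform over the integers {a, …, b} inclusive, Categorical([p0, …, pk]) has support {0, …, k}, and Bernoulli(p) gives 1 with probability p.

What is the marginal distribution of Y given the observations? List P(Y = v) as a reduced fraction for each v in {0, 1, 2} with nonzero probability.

P(Y=0) = 2/3, P(Y=1) = 1/3

Enumerate traces; 2 have nonzero weight after conditioning:
  (W=4, X=2, Y=0, Z=1) weight 1/72
  (W=4, X=2, Y=1, Z=0) weight 1/144
Group by Y:
  weight(Y=0) = 1/72
  weight(Y=1) = 1/144
Total weight = 1/72 + 1/144 = 1/48
P(Y=0 | obs) = 1/72 / 1/48 = 2/3
P(Y=1 | obs) = 1/144 / 1/48 = 1/3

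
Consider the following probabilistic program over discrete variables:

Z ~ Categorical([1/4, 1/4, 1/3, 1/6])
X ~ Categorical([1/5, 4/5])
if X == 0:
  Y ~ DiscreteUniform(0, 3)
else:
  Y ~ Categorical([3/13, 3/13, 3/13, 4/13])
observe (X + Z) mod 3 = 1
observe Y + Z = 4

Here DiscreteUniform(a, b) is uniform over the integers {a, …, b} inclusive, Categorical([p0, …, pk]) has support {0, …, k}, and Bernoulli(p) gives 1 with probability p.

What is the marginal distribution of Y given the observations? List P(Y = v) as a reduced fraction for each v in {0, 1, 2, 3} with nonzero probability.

Enumerate traces; 2 have nonzero weight after conditioning:
  (Z=1, X=0, Y=3) weight 1/80
  (Z=3, X=1, Y=1) weight 2/65
Group by Y:
  weight(Y=1) = 2/65
  weight(Y=3) = 1/80
Total weight = 2/65 + 1/80 = 9/208
P(Y=1 | obs) = 2/65 / 9/208 = 32/45
P(Y=3 | obs) = 1/80 / 9/208 = 13/45

P(Y=1) = 32/45, P(Y=3) = 13/45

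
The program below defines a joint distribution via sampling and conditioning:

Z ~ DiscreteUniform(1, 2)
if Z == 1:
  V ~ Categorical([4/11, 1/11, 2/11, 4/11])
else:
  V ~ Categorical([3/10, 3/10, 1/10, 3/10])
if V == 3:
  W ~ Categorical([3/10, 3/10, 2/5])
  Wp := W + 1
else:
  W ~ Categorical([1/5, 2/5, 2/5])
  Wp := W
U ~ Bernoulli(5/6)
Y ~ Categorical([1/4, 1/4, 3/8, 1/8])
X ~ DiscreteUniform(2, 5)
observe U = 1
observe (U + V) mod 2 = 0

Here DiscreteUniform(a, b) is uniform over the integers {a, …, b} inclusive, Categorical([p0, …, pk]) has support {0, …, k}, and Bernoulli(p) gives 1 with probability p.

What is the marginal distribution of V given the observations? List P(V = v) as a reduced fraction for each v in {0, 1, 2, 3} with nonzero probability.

P(V=1) = 43/116, P(V=3) = 73/116

Enumerate traces; 192 have nonzero weight after conditioning:
  (Z=1, V=1, W=0, U=1, Y=0, X=2) weight 1/2112
  (Z=1, V=1, W=0, U=1, Y=0, X=3) weight 1/2112
  (Z=1, V=1, W=0, U=1, Y=0, X=4) weight 1/2112
  (Z=1, V=1, W=0, U=1, Y=0, X=5) weight 1/2112
  (Z=1, V=1, W=0, U=1, Y=1, X=2) weight 1/2112
  (Z=1, V=1, W=0, U=1, Y=1, X=3) weight 1/2112
  (Z=1, V=1, W=0, U=1, Y=1, X=4) weight 1/2112
  (Z=1, V=1, W=0, U=1, Y=1, X=5) weight 1/2112
  (Z=1, V=3, W=0, U=1, Y=0, X=2) weight 1/352
  … 183 more
Group by V:
  weight(V=1) = 43/264
  weight(V=3) = 73/264
Total weight = 43/264 + 73/264 = 29/66
P(V=1 | obs) = 43/264 / 29/66 = 43/116
P(V=3 | obs) = 73/264 / 29/66 = 73/116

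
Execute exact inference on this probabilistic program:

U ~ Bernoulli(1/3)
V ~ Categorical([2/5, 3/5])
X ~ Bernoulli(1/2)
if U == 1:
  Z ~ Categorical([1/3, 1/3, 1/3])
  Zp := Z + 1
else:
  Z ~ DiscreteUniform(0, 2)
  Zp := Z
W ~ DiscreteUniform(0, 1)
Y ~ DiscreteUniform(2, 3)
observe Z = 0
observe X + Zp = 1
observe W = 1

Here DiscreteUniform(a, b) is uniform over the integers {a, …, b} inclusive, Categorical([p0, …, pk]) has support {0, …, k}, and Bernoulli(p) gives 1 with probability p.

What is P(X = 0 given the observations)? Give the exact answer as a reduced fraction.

Enumerate traces; 8 have nonzero weight after conditioning:
  (U=0, V=0, X=1, Z=0, W=1, Y=2) weight 1/90
  (U=0, V=0, X=1, Z=0, W=1, Y=3) weight 1/90
  (U=0, V=1, X=1, Z=0, W=1, Y=2) weight 1/60
  (U=0, V=1, X=1, Z=0, W=1, Y=3) weight 1/60
  (U=1, V=0, X=0, Z=0, W=1, Y=2) weight 1/180
  (U=1, V=0, X=0, Z=0, W=1, Y=3) weight 1/180
  (U=1, V=1, X=0, Z=0, W=1, Y=2) weight 1/120
  (U=1, V=1, X=0, Z=0, W=1, Y=3) weight 1/120
Group by X:
  weight(X=0) = 1/36
  weight(X=1) = 1/18
Total weight = 1/36 + 1/18 = 1/12
P(X=0 | obs) = 1/36 / 1/12 = 1/3
P(X=1 | obs) = 1/18 / 1/12 = 2/3

P(X = 0 | obs) = 1/3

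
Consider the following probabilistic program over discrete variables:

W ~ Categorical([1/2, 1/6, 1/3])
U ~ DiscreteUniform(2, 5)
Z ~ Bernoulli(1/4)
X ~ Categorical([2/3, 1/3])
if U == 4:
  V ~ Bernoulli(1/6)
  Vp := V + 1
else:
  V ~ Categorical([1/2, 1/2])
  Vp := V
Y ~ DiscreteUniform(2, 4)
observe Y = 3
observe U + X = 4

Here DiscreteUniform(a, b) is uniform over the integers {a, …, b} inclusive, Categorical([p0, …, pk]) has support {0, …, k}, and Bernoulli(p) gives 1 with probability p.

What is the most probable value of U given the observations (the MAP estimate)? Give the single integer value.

Enumerate traces; 24 have nonzero weight after conditioning:
  (W=0, U=3, Z=0, X=1, V=0, Y=3) weight 1/192
  (W=0, U=3, Z=0, X=1, V=1, Y=3) weight 1/192
  (W=0, U=3, Z=1, X=1, V=0, Y=3) weight 1/576
  (W=0, U=3, Z=1, X=1, V=1, Y=3) weight 1/576
  (W=0, U=4, Z=0, X=0, V=0, Y=3) weight 5/288
  (W=0, U=4, Z=0, X=0, V=1, Y=3) weight 1/288
  (W=0, U=4, Z=1, X=0, V=0, Y=3) weight 5/864
  (W=0, U=4, Z=1, X=0, V=1, Y=3) weight 1/864
  … 16 more
Group by U:
  weight(U=3) = 1/36
  weight(U=4) = 1/18
Total weight = 1/36 + 1/18 = 1/12
P(U=3 | obs) = 1/36 / 1/12 = 1/3
P(U=4 | obs) = 1/18 / 1/12 = 2/3
argmax = 4

argmax_v P(U = v | obs) = 4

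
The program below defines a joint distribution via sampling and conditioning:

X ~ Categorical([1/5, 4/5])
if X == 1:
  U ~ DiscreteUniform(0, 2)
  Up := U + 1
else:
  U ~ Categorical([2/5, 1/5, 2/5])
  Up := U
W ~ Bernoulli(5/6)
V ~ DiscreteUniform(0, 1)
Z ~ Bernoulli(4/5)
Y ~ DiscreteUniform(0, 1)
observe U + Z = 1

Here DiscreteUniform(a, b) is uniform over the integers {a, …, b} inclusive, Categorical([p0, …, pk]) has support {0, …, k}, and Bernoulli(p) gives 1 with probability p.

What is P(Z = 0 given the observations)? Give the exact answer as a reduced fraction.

P(Z = 0 | obs) = 23/127

Enumerate traces; 32 have nonzero weight after conditioning:
  (X=0, U=0, W=0, V=0, Z=1, Y=0) weight 1/375
  (X=0, U=0, W=0, V=0, Z=1, Y=1) weight 1/375
  (X=0, U=0, W=0, V=1, Z=1, Y=0) weight 1/375
  (X=0, U=0, W=0, V=1, Z=1, Y=1) weight 1/375
  (X=0, U=0, W=1, V=0, Z=1, Y=0) weight 1/75
  (X=0, U=0, W=1, V=0, Z=1, Y=1) weight 1/75
  (X=0, U=0, W=1, V=1, Z=1, Y=0) weight 1/75
  (X=0, U=0, W=1, V=1, Z=1, Y=1) weight 1/75
  (X=0, U=1, W=0, V=0, Z=0, Y=0) weight 1/3000
  … 23 more
Group by Z:
  weight(Z=0) = 23/375
  weight(Z=1) = 104/375
Total weight = 23/375 + 104/375 = 127/375
P(Z=0 | obs) = 23/375 / 127/375 = 23/127
P(Z=1 | obs) = 104/375 / 127/375 = 104/127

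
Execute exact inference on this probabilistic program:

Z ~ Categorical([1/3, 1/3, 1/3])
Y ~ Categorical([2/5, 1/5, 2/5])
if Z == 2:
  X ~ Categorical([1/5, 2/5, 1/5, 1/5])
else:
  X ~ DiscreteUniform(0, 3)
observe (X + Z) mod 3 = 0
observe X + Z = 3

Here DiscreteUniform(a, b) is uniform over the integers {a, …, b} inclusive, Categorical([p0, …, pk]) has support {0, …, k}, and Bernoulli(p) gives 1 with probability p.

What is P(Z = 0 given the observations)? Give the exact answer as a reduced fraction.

Enumerate traces; 9 have nonzero weight after conditioning:
  (Z=0, Y=0, X=3) weight 1/30
  (Z=0, Y=1, X=3) weight 1/60
  (Z=0, Y=2, X=3) weight 1/30
  (Z=1, Y=0, X=2) weight 1/30
  (Z=1, Y=1, X=2) weight 1/60
  (Z=1, Y=2, X=2) weight 1/30
  (Z=2, Y=0, X=1) weight 4/75
  (Z=2, Y=1, X=1) weight 2/75
  … 1 more
Group by Z:
  weight(Z=0) = 1/12
  weight(Z=1) = 1/12
  weight(Z=2) = 2/15
Total weight = 1/12 + 1/12 + 2/15 = 3/10
P(Z=0 | obs) = 1/12 / 3/10 = 5/18
P(Z=1 | obs) = 1/12 / 3/10 = 5/18
P(Z=2 | obs) = 2/15 / 3/10 = 4/9

P(Z = 0 | obs) = 5/18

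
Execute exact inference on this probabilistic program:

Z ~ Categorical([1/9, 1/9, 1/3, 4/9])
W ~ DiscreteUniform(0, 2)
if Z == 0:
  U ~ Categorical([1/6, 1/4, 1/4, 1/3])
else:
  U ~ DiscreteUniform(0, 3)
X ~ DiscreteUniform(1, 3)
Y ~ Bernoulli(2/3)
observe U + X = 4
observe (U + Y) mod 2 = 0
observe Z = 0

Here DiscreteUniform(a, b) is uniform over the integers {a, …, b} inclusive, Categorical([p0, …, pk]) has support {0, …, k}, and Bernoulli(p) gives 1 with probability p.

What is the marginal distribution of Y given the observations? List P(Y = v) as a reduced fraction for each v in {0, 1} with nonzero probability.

P(Y=0) = 3/17, P(Y=1) = 14/17

Enumerate traces; 9 have nonzero weight after conditioning:
  (Z=0, W=0, U=1, X=3, Y=1) weight 1/486
  (Z=0, W=0, U=2, X=2, Y=0) weight 1/972
  (Z=0, W=0, U=3, X=1, Y=1) weight 2/729
  (Z=0, W=1, U=1, X=3, Y=1) weight 1/486
  (Z=0, W=1, U=2, X=2, Y=0) weight 1/972
  (Z=0, W=1, U=3, X=1, Y=1) weight 2/729
  (Z=0, W=2, U=1, X=3, Y=1) weight 1/486
  (Z=0, W=2, U=2, X=2, Y=0) weight 1/972
  … 1 more
Group by Y:
  weight(Y=0) = 1/324
  weight(Y=1) = 7/486
Total weight = 1/324 + 7/486 = 17/972
P(Y=0 | obs) = 1/324 / 17/972 = 3/17
P(Y=1 | obs) = 7/486 / 17/972 = 14/17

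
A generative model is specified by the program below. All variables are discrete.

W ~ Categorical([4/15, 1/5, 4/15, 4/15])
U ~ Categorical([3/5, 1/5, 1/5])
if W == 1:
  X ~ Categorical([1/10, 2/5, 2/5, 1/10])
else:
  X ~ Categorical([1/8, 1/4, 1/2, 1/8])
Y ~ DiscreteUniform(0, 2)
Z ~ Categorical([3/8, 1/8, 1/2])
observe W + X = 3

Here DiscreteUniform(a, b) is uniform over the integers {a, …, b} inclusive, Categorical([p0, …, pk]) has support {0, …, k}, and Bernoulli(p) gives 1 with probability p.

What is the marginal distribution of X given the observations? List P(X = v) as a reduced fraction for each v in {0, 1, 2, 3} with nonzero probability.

P(X=0) = 5/32, P(X=1) = 5/16, P(X=2) = 3/8, P(X=3) = 5/32

Enumerate traces; 108 have nonzero weight after conditioning:
  (W=0, U=0, X=3, Y=0, Z=0) weight 1/400
  (W=0, U=0, X=3, Y=0, Z=1) weight 1/1200
  (W=0, U=0, X=3, Y=0, Z=2) weight 1/300
  (W=0, U=0, X=3, Y=1, Z=0) weight 1/400
  (W=0, U=0, X=3, Y=1, Z=1) weight 1/1200
  (W=0, U=0, X=3, Y=1, Z=2) weight 1/300
  (W=0, U=0, X=3, Y=2, Z=0) weight 1/400
  (W=0, U=0, X=3, Y=2, Z=1) weight 1/1200
  (W=1, U=0, X=2, Y=0, Z=0) weight 3/500
  (W=2, U=0, X=1, Y=0, Z=0) weight 1/200
  … 98 more
Group by X:
  weight(X=0) = 1/30
  weight(X=1) = 1/15
  weight(X=2) = 2/25
  weight(X=3) = 1/30
Total weight = 1/30 + 1/15 + 2/25 + 1/30 = 16/75
P(X=0 | obs) = 1/30 / 16/75 = 5/32
P(X=1 | obs) = 1/15 / 16/75 = 5/16
P(X=2 | obs) = 2/25 / 16/75 = 3/8
P(X=3 | obs) = 1/30 / 16/75 = 5/32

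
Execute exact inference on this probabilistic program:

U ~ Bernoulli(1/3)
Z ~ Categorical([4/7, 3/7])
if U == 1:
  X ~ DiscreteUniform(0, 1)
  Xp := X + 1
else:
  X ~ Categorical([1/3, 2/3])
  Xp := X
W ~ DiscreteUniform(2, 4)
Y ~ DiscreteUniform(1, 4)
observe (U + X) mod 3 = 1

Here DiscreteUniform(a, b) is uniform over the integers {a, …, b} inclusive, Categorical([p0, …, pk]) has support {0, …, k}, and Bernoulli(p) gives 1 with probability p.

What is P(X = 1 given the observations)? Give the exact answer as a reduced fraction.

Enumerate traces; 48 have nonzero weight after conditioning:
  (U=0, Z=0, X=1, W=2, Y=1) weight 4/189
  (U=0, Z=0, X=1, W=2, Y=2) weight 4/189
  (U=0, Z=0, X=1, W=2, Y=3) weight 4/189
  (U=0, Z=0, X=1, W=2, Y=4) weight 4/189
  (U=0, Z=0, X=1, W=3, Y=1) weight 4/189
  (U=0, Z=0, X=1, W=3, Y=2) weight 4/189
  (U=0, Z=0, X=1, W=3, Y=3) weight 4/189
  (U=0, Z=0, X=1, W=3, Y=4) weight 4/189
  (U=1, Z=0, X=0, W=2, Y=1) weight 1/126
  … 39 more
Group by X:
  weight(X=0) = 1/6
  weight(X=1) = 4/9
Total weight = 1/6 + 4/9 = 11/18
P(X=0 | obs) = 1/6 / 11/18 = 3/11
P(X=1 | obs) = 4/9 / 11/18 = 8/11

P(X = 1 | obs) = 8/11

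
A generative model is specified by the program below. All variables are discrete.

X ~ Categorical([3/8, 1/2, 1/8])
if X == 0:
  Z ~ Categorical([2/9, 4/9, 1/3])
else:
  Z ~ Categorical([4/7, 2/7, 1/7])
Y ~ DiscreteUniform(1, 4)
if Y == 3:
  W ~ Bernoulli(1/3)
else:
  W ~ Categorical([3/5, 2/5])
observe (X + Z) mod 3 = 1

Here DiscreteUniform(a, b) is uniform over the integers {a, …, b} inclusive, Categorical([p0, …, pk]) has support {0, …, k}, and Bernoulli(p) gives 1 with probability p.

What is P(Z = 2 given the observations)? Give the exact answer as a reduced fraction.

P(Z = 2 | obs) = 3/79

Enumerate traces; 24 have nonzero weight after conditioning:
  (X=0, Z=1, Y=1, W=0) weight 1/40
  (X=0, Z=1, Y=1, W=1) weight 1/60
  (X=0, Z=1, Y=2, W=0) weight 1/40
  (X=0, Z=1, Y=2, W=1) weight 1/60
  (X=0, Z=1, Y=3, W=0) weight 1/36
  (X=0, Z=1, Y=3, W=1) weight 1/72
  (X=0, Z=1, Y=4, W=0) weight 1/40
  (X=0, Z=1, Y=4, W=1) weight 1/60
  (X=1, Z=0, Y=1, W=0) weight 3/70
  (X=2, Z=2, Y=1, W=0) weight 3/1120
  … 14 more
Group by Z:
  weight(Z=0) = 2/7
  weight(Z=1) = 1/6
  weight(Z=2) = 1/56
Total weight = 2/7 + 1/6 + 1/56 = 79/168
P(Z=0 | obs) = 2/7 / 79/168 = 48/79
P(Z=1 | obs) = 1/6 / 79/168 = 28/79
P(Z=2 | obs) = 1/56 / 79/168 = 3/79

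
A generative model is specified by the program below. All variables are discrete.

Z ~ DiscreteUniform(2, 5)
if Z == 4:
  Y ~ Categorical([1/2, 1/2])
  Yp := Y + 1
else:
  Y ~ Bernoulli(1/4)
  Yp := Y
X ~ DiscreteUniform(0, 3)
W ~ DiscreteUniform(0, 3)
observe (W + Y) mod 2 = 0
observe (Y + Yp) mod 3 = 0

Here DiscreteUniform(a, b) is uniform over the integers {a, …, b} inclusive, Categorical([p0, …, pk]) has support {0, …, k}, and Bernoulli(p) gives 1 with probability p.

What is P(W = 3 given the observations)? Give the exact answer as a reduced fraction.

Enumerate traces; 32 have nonzero weight after conditioning:
  (Z=2, Y=0, X=0, W=0) weight 3/256
  (Z=2, Y=0, X=0, W=2) weight 3/256
  (Z=2, Y=0, X=1, W=0) weight 3/256
  (Z=2, Y=0, X=1, W=2) weight 3/256
  (Z=2, Y=0, X=2, W=0) weight 3/256
  (Z=2, Y=0, X=2, W=2) weight 3/256
  (Z=2, Y=0, X=3, W=0) weight 3/256
  (Z=2, Y=0, X=3, W=2) weight 3/256
  (Z=4, Y=1, X=0, W=1) weight 1/128
  (Z=4, Y=1, X=0, W=3) weight 1/128
  … 22 more
Group by W:
  weight(W=0) = 9/64
  weight(W=1) = 1/32
  weight(W=2) = 9/64
  weight(W=3) = 1/32
Total weight = 9/64 + 1/32 + 9/64 + 1/32 = 11/32
P(W=0 | obs) = 9/64 / 11/32 = 9/22
P(W=1 | obs) = 1/32 / 11/32 = 1/11
P(W=2 | obs) = 9/64 / 11/32 = 9/22
P(W=3 | obs) = 1/32 / 11/32 = 1/11

P(W = 3 | obs) = 1/11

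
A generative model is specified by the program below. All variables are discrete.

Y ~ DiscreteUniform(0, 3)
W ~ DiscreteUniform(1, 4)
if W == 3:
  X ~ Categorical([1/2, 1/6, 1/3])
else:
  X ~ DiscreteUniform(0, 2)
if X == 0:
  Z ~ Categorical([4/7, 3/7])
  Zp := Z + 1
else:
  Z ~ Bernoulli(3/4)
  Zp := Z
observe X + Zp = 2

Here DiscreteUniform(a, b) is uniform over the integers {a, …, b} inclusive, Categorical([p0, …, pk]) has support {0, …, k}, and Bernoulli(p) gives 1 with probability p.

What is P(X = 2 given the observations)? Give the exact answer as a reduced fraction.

Enumerate traces; 48 have nonzero weight after conditioning:
  (Y=0, W=1, X=0, Z=1) weight 1/112
  (Y=0, W=1, X=1, Z=1) weight 1/64
  (Y=0, W=1, X=2, Z=0) weight 1/192
  (Y=0, W=2, X=0, Z=1) weight 1/112
  (Y=0, W=2, X=1, Z=1) weight 1/64
  (Y=0, W=2, X=2, Z=0) weight 1/192
  (Y=0, W=3, X=0, Z=1) weight 3/224
  (Y=0, W=3, X=1, Z=1) weight 1/128
  … 40 more
Group by X:
  weight(X=0) = 9/56
  weight(X=1) = 7/32
  weight(X=2) = 1/12
Total weight = 9/56 + 7/32 + 1/12 = 311/672
P(X=0 | obs) = 9/56 / 311/672 = 108/311
P(X=1 | obs) = 7/32 / 311/672 = 147/311
P(X=2 | obs) = 1/12 / 311/672 = 56/311

P(X = 2 | obs) = 56/311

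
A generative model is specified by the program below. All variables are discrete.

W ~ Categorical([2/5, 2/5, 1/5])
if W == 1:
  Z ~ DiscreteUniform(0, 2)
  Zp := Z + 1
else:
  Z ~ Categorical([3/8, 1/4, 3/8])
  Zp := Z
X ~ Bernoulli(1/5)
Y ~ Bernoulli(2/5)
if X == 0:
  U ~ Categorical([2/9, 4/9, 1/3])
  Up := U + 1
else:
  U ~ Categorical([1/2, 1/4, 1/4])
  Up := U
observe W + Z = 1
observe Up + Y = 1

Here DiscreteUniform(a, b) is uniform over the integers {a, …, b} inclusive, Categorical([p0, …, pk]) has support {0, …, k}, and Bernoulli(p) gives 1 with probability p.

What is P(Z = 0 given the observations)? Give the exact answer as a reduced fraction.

Enumerate traces; 6 have nonzero weight after conditioning:
  (W=0, Z=1, X=0, Y=0, U=0) weight 4/375
  (W=0, Z=1, X=1, Y=0, U=1) weight 3/1000
  (W=0, Z=1, X=1, Y=1, U=0) weight 1/250
  (W=1, Z=0, X=0, Y=0, U=0) weight 16/1125
  (W=1, Z=0, X=1, Y=0, U=1) weight 1/250
  (W=1, Z=0, X=1, Y=1, U=0) weight 2/375
Group by Z:
  weight(Z=0) = 53/2250
  weight(Z=1) = 53/3000
Total weight = 53/2250 + 53/3000 = 371/9000
P(Z=0 | obs) = 53/2250 / 371/9000 = 4/7
P(Z=1 | obs) = 53/3000 / 371/9000 = 3/7

P(Z = 0 | obs) = 4/7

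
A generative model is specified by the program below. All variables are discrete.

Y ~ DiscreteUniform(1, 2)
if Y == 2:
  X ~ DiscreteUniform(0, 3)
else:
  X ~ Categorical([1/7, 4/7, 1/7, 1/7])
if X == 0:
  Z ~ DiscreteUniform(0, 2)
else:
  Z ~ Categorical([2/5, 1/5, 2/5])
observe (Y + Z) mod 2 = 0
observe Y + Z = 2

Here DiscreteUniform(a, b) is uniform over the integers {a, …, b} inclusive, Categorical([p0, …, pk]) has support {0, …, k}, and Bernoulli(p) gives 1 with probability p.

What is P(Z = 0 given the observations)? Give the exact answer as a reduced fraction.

Enumerate traces; 8 have nonzero weight after conditioning:
  (Y=1, X=0, Z=1) weight 1/42
  (Y=1, X=1, Z=1) weight 2/35
  (Y=1, X=2, Z=1) weight 1/70
  (Y=1, X=3, Z=1) weight 1/70
  (Y=2, X=0, Z=0) weight 1/24
  (Y=2, X=1, Z=0) weight 1/20
  (Y=2, X=2, Z=0) weight 1/20
  (Y=2, X=3, Z=0) weight 1/20
Group by Z:
  weight(Z=0) = 23/120
  weight(Z=1) = 23/210
Total weight = 23/120 + 23/210 = 253/840
P(Z=0 | obs) = 23/120 / 253/840 = 7/11
P(Z=1 | obs) = 23/210 / 253/840 = 4/11

P(Z = 0 | obs) = 7/11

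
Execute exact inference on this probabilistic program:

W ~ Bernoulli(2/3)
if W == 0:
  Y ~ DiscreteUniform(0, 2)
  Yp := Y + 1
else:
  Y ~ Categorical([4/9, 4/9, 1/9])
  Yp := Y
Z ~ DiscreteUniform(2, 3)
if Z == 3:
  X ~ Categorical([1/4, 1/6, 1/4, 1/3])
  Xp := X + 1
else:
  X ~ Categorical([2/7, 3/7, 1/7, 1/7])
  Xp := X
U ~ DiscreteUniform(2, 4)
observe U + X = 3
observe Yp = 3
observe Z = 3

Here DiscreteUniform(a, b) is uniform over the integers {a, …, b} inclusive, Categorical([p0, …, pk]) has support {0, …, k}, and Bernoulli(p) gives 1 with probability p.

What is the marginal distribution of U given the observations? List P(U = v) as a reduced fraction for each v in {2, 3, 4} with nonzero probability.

Enumerate traces; 2 have nonzero weight after conditioning:
  (W=0, Y=2, Z=3, X=0, U=3) weight 1/216
  (W=0, Y=2, Z=3, X=1, U=2) weight 1/324
Group by U:
  weight(U=2) = 1/324
  weight(U=3) = 1/216
Total weight = 1/324 + 1/216 = 5/648
P(U=2 | obs) = 1/324 / 5/648 = 2/5
P(U=3 | obs) = 1/216 / 5/648 = 3/5

P(U=2) = 2/5, P(U=3) = 3/5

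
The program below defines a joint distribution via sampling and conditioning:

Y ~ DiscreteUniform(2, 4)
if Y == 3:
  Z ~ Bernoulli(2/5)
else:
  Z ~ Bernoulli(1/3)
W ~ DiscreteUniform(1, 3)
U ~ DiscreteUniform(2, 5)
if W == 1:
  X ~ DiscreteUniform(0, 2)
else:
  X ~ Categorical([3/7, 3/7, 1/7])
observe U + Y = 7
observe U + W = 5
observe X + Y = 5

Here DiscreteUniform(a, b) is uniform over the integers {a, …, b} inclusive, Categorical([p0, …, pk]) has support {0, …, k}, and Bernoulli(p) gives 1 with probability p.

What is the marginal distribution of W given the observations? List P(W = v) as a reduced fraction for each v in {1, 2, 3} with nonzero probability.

Enumerate traces; 4 have nonzero weight after conditioning:
  (Y=3, Z=0, W=1, U=4, X=2) weight 1/180
  (Y=3, Z=1, W=1, U=4, X=2) weight 1/270
  (Y=4, Z=0, W=2, U=3, X=1) weight 1/126
  (Y=4, Z=1, W=2, U=3, X=1) weight 1/252
Group by W:
  weight(W=1) = 1/108
  weight(W=2) = 1/84
Total weight = 1/108 + 1/84 = 4/189
P(W=1 | obs) = 1/108 / 4/189 = 7/16
P(W=2 | obs) = 1/84 / 4/189 = 9/16

P(W=1) = 7/16, P(W=2) = 9/16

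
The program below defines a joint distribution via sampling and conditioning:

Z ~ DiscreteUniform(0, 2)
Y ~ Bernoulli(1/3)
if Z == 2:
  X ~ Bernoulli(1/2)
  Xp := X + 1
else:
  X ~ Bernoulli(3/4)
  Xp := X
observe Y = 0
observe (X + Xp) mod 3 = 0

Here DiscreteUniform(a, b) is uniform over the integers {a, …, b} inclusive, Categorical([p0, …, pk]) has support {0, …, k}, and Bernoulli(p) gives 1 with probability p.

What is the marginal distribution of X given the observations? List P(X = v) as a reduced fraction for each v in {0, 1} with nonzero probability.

P(X=0) = 1/2, P(X=1) = 1/2

Enumerate traces; 3 have nonzero weight after conditioning:
  (Z=0, Y=0, X=0) weight 1/18
  (Z=1, Y=0, X=0) weight 1/18
  (Z=2, Y=0, X=1) weight 1/9
Group by X:
  weight(X=0) = 1/9
  weight(X=1) = 1/9
Total weight = 1/9 + 1/9 = 2/9
P(X=0 | obs) = 1/9 / 2/9 = 1/2
P(X=1 | obs) = 1/9 / 2/9 = 1/2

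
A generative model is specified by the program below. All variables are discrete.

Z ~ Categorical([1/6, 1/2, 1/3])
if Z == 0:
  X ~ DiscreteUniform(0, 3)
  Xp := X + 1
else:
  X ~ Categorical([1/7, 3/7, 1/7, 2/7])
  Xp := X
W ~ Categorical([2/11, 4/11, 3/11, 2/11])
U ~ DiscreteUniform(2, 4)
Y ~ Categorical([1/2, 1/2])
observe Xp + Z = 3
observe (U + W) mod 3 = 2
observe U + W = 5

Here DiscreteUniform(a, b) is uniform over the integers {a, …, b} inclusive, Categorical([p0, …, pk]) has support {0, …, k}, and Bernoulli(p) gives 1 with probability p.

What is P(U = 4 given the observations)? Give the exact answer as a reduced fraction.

Enumerate traces; 18 have nonzero weight after conditioning:
  (Z=0, X=2, W=1, U=4, Y=0) weight 1/396
  (Z=0, X=2, W=1, U=4, Y=1) weight 1/396
  (Z=0, X=2, W=2, U=3, Y=0) weight 1/528
  (Z=0, X=2, W=2, U=3, Y=1) weight 1/528
  (Z=0, X=2, W=3, U=2, Y=0) weight 1/792
  (Z=0, X=2, W=3, U=2, Y=1) weight 1/792
  (Z=1, X=2, W=1, U=4, Y=0) weight 1/231
  (Z=1, X=2, W=1, U=4, Y=1) weight 1/231
  … 10 more
Group by U:
  weight(U=2) = 43/2772
  weight(U=3) = 43/1848
  weight(U=4) = 43/1386
Total weight = 43/2772 + 43/1848 + 43/1386 = 43/616
P(U=2 | obs) = 43/2772 / 43/616 = 2/9
P(U=3 | obs) = 43/1848 / 43/616 = 1/3
P(U=4 | obs) = 43/1386 / 43/616 = 4/9

P(U = 4 | obs) = 4/9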